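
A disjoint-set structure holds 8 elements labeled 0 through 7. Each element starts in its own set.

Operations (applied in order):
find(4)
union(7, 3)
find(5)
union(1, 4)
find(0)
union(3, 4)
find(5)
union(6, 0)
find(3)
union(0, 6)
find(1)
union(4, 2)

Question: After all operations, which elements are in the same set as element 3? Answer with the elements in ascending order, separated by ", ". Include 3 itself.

Answer: 1, 2, 3, 4, 7

Derivation:
Step 1: find(4) -> no change; set of 4 is {4}
Step 2: union(7, 3) -> merged; set of 7 now {3, 7}
Step 3: find(5) -> no change; set of 5 is {5}
Step 4: union(1, 4) -> merged; set of 1 now {1, 4}
Step 5: find(0) -> no change; set of 0 is {0}
Step 6: union(3, 4) -> merged; set of 3 now {1, 3, 4, 7}
Step 7: find(5) -> no change; set of 5 is {5}
Step 8: union(6, 0) -> merged; set of 6 now {0, 6}
Step 9: find(3) -> no change; set of 3 is {1, 3, 4, 7}
Step 10: union(0, 6) -> already same set; set of 0 now {0, 6}
Step 11: find(1) -> no change; set of 1 is {1, 3, 4, 7}
Step 12: union(4, 2) -> merged; set of 4 now {1, 2, 3, 4, 7}
Component of 3: {1, 2, 3, 4, 7}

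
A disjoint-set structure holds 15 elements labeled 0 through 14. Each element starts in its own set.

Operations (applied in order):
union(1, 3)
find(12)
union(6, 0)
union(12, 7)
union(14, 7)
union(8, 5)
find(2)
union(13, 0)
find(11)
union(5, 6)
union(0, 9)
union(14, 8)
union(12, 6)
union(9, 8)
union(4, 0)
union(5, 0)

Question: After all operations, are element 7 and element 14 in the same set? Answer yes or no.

Answer: yes

Derivation:
Step 1: union(1, 3) -> merged; set of 1 now {1, 3}
Step 2: find(12) -> no change; set of 12 is {12}
Step 3: union(6, 0) -> merged; set of 6 now {0, 6}
Step 4: union(12, 7) -> merged; set of 12 now {7, 12}
Step 5: union(14, 7) -> merged; set of 14 now {7, 12, 14}
Step 6: union(8, 5) -> merged; set of 8 now {5, 8}
Step 7: find(2) -> no change; set of 2 is {2}
Step 8: union(13, 0) -> merged; set of 13 now {0, 6, 13}
Step 9: find(11) -> no change; set of 11 is {11}
Step 10: union(5, 6) -> merged; set of 5 now {0, 5, 6, 8, 13}
Step 11: union(0, 9) -> merged; set of 0 now {0, 5, 6, 8, 9, 13}
Step 12: union(14, 8) -> merged; set of 14 now {0, 5, 6, 7, 8, 9, 12, 13, 14}
Step 13: union(12, 6) -> already same set; set of 12 now {0, 5, 6, 7, 8, 9, 12, 13, 14}
Step 14: union(9, 8) -> already same set; set of 9 now {0, 5, 6, 7, 8, 9, 12, 13, 14}
Step 15: union(4, 0) -> merged; set of 4 now {0, 4, 5, 6, 7, 8, 9, 12, 13, 14}
Step 16: union(5, 0) -> already same set; set of 5 now {0, 4, 5, 6, 7, 8, 9, 12, 13, 14}
Set of 7: {0, 4, 5, 6, 7, 8, 9, 12, 13, 14}; 14 is a member.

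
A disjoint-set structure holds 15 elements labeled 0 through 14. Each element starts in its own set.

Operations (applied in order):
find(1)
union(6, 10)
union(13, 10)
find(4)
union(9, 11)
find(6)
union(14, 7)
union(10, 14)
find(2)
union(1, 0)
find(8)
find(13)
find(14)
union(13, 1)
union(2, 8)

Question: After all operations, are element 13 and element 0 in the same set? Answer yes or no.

Answer: yes

Derivation:
Step 1: find(1) -> no change; set of 1 is {1}
Step 2: union(6, 10) -> merged; set of 6 now {6, 10}
Step 3: union(13, 10) -> merged; set of 13 now {6, 10, 13}
Step 4: find(4) -> no change; set of 4 is {4}
Step 5: union(9, 11) -> merged; set of 9 now {9, 11}
Step 6: find(6) -> no change; set of 6 is {6, 10, 13}
Step 7: union(14, 7) -> merged; set of 14 now {7, 14}
Step 8: union(10, 14) -> merged; set of 10 now {6, 7, 10, 13, 14}
Step 9: find(2) -> no change; set of 2 is {2}
Step 10: union(1, 0) -> merged; set of 1 now {0, 1}
Step 11: find(8) -> no change; set of 8 is {8}
Step 12: find(13) -> no change; set of 13 is {6, 7, 10, 13, 14}
Step 13: find(14) -> no change; set of 14 is {6, 7, 10, 13, 14}
Step 14: union(13, 1) -> merged; set of 13 now {0, 1, 6, 7, 10, 13, 14}
Step 15: union(2, 8) -> merged; set of 2 now {2, 8}
Set of 13: {0, 1, 6, 7, 10, 13, 14}; 0 is a member.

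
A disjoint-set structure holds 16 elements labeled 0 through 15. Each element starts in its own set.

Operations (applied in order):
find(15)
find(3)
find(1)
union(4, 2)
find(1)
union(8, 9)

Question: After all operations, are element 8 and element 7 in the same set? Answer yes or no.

Step 1: find(15) -> no change; set of 15 is {15}
Step 2: find(3) -> no change; set of 3 is {3}
Step 3: find(1) -> no change; set of 1 is {1}
Step 4: union(4, 2) -> merged; set of 4 now {2, 4}
Step 5: find(1) -> no change; set of 1 is {1}
Step 6: union(8, 9) -> merged; set of 8 now {8, 9}
Set of 8: {8, 9}; 7 is not a member.

Answer: no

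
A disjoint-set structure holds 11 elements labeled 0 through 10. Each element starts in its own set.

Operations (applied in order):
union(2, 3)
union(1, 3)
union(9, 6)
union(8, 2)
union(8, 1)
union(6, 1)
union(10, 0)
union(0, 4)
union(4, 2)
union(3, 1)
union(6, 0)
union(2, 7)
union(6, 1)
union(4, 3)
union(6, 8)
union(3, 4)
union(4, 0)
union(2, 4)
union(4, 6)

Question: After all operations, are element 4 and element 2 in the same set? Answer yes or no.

Step 1: union(2, 3) -> merged; set of 2 now {2, 3}
Step 2: union(1, 3) -> merged; set of 1 now {1, 2, 3}
Step 3: union(9, 6) -> merged; set of 9 now {6, 9}
Step 4: union(8, 2) -> merged; set of 8 now {1, 2, 3, 8}
Step 5: union(8, 1) -> already same set; set of 8 now {1, 2, 3, 8}
Step 6: union(6, 1) -> merged; set of 6 now {1, 2, 3, 6, 8, 9}
Step 7: union(10, 0) -> merged; set of 10 now {0, 10}
Step 8: union(0, 4) -> merged; set of 0 now {0, 4, 10}
Step 9: union(4, 2) -> merged; set of 4 now {0, 1, 2, 3, 4, 6, 8, 9, 10}
Step 10: union(3, 1) -> already same set; set of 3 now {0, 1, 2, 3, 4, 6, 8, 9, 10}
Step 11: union(6, 0) -> already same set; set of 6 now {0, 1, 2, 3, 4, 6, 8, 9, 10}
Step 12: union(2, 7) -> merged; set of 2 now {0, 1, 2, 3, 4, 6, 7, 8, 9, 10}
Step 13: union(6, 1) -> already same set; set of 6 now {0, 1, 2, 3, 4, 6, 7, 8, 9, 10}
Step 14: union(4, 3) -> already same set; set of 4 now {0, 1, 2, 3, 4, 6, 7, 8, 9, 10}
Step 15: union(6, 8) -> already same set; set of 6 now {0, 1, 2, 3, 4, 6, 7, 8, 9, 10}
Step 16: union(3, 4) -> already same set; set of 3 now {0, 1, 2, 3, 4, 6, 7, 8, 9, 10}
Step 17: union(4, 0) -> already same set; set of 4 now {0, 1, 2, 3, 4, 6, 7, 8, 9, 10}
Step 18: union(2, 4) -> already same set; set of 2 now {0, 1, 2, 3, 4, 6, 7, 8, 9, 10}
Step 19: union(4, 6) -> already same set; set of 4 now {0, 1, 2, 3, 4, 6, 7, 8, 9, 10}
Set of 4: {0, 1, 2, 3, 4, 6, 7, 8, 9, 10}; 2 is a member.

Answer: yes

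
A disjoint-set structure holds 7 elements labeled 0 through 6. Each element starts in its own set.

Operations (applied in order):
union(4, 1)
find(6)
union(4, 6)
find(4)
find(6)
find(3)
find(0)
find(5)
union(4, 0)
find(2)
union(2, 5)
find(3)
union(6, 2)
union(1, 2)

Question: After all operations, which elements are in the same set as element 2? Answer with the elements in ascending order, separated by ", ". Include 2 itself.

Step 1: union(4, 1) -> merged; set of 4 now {1, 4}
Step 2: find(6) -> no change; set of 6 is {6}
Step 3: union(4, 6) -> merged; set of 4 now {1, 4, 6}
Step 4: find(4) -> no change; set of 4 is {1, 4, 6}
Step 5: find(6) -> no change; set of 6 is {1, 4, 6}
Step 6: find(3) -> no change; set of 3 is {3}
Step 7: find(0) -> no change; set of 0 is {0}
Step 8: find(5) -> no change; set of 5 is {5}
Step 9: union(4, 0) -> merged; set of 4 now {0, 1, 4, 6}
Step 10: find(2) -> no change; set of 2 is {2}
Step 11: union(2, 5) -> merged; set of 2 now {2, 5}
Step 12: find(3) -> no change; set of 3 is {3}
Step 13: union(6, 2) -> merged; set of 6 now {0, 1, 2, 4, 5, 6}
Step 14: union(1, 2) -> already same set; set of 1 now {0, 1, 2, 4, 5, 6}
Component of 2: {0, 1, 2, 4, 5, 6}

Answer: 0, 1, 2, 4, 5, 6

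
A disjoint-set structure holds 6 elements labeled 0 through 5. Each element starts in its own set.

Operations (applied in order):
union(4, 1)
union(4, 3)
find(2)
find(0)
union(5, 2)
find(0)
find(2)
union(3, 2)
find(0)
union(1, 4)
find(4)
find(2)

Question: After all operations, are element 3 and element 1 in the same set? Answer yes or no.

Step 1: union(4, 1) -> merged; set of 4 now {1, 4}
Step 2: union(4, 3) -> merged; set of 4 now {1, 3, 4}
Step 3: find(2) -> no change; set of 2 is {2}
Step 4: find(0) -> no change; set of 0 is {0}
Step 5: union(5, 2) -> merged; set of 5 now {2, 5}
Step 6: find(0) -> no change; set of 0 is {0}
Step 7: find(2) -> no change; set of 2 is {2, 5}
Step 8: union(3, 2) -> merged; set of 3 now {1, 2, 3, 4, 5}
Step 9: find(0) -> no change; set of 0 is {0}
Step 10: union(1, 4) -> already same set; set of 1 now {1, 2, 3, 4, 5}
Step 11: find(4) -> no change; set of 4 is {1, 2, 3, 4, 5}
Step 12: find(2) -> no change; set of 2 is {1, 2, 3, 4, 5}
Set of 3: {1, 2, 3, 4, 5}; 1 is a member.

Answer: yes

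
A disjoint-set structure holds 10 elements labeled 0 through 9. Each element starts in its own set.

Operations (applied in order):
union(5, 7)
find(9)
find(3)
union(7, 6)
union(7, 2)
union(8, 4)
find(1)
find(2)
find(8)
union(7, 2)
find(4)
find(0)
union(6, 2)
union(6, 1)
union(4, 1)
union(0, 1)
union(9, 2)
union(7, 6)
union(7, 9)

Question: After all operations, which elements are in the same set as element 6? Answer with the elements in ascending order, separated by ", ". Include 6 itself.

Answer: 0, 1, 2, 4, 5, 6, 7, 8, 9

Derivation:
Step 1: union(5, 7) -> merged; set of 5 now {5, 7}
Step 2: find(9) -> no change; set of 9 is {9}
Step 3: find(3) -> no change; set of 3 is {3}
Step 4: union(7, 6) -> merged; set of 7 now {5, 6, 7}
Step 5: union(7, 2) -> merged; set of 7 now {2, 5, 6, 7}
Step 6: union(8, 4) -> merged; set of 8 now {4, 8}
Step 7: find(1) -> no change; set of 1 is {1}
Step 8: find(2) -> no change; set of 2 is {2, 5, 6, 7}
Step 9: find(8) -> no change; set of 8 is {4, 8}
Step 10: union(7, 2) -> already same set; set of 7 now {2, 5, 6, 7}
Step 11: find(4) -> no change; set of 4 is {4, 8}
Step 12: find(0) -> no change; set of 0 is {0}
Step 13: union(6, 2) -> already same set; set of 6 now {2, 5, 6, 7}
Step 14: union(6, 1) -> merged; set of 6 now {1, 2, 5, 6, 7}
Step 15: union(4, 1) -> merged; set of 4 now {1, 2, 4, 5, 6, 7, 8}
Step 16: union(0, 1) -> merged; set of 0 now {0, 1, 2, 4, 5, 6, 7, 8}
Step 17: union(9, 2) -> merged; set of 9 now {0, 1, 2, 4, 5, 6, 7, 8, 9}
Step 18: union(7, 6) -> already same set; set of 7 now {0, 1, 2, 4, 5, 6, 7, 8, 9}
Step 19: union(7, 9) -> already same set; set of 7 now {0, 1, 2, 4, 5, 6, 7, 8, 9}
Component of 6: {0, 1, 2, 4, 5, 6, 7, 8, 9}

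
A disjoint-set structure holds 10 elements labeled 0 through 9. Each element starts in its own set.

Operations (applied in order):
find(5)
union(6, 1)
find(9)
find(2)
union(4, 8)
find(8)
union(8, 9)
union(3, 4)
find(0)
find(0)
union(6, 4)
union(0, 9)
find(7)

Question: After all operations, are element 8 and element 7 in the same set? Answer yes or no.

Answer: no

Derivation:
Step 1: find(5) -> no change; set of 5 is {5}
Step 2: union(6, 1) -> merged; set of 6 now {1, 6}
Step 3: find(9) -> no change; set of 9 is {9}
Step 4: find(2) -> no change; set of 2 is {2}
Step 5: union(4, 8) -> merged; set of 4 now {4, 8}
Step 6: find(8) -> no change; set of 8 is {4, 8}
Step 7: union(8, 9) -> merged; set of 8 now {4, 8, 9}
Step 8: union(3, 4) -> merged; set of 3 now {3, 4, 8, 9}
Step 9: find(0) -> no change; set of 0 is {0}
Step 10: find(0) -> no change; set of 0 is {0}
Step 11: union(6, 4) -> merged; set of 6 now {1, 3, 4, 6, 8, 9}
Step 12: union(0, 9) -> merged; set of 0 now {0, 1, 3, 4, 6, 8, 9}
Step 13: find(7) -> no change; set of 7 is {7}
Set of 8: {0, 1, 3, 4, 6, 8, 9}; 7 is not a member.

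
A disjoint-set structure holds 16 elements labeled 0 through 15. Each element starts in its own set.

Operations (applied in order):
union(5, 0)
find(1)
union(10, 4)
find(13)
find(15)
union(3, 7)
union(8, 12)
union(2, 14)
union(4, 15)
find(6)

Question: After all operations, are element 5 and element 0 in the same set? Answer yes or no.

Step 1: union(5, 0) -> merged; set of 5 now {0, 5}
Step 2: find(1) -> no change; set of 1 is {1}
Step 3: union(10, 4) -> merged; set of 10 now {4, 10}
Step 4: find(13) -> no change; set of 13 is {13}
Step 5: find(15) -> no change; set of 15 is {15}
Step 6: union(3, 7) -> merged; set of 3 now {3, 7}
Step 7: union(8, 12) -> merged; set of 8 now {8, 12}
Step 8: union(2, 14) -> merged; set of 2 now {2, 14}
Step 9: union(4, 15) -> merged; set of 4 now {4, 10, 15}
Step 10: find(6) -> no change; set of 6 is {6}
Set of 5: {0, 5}; 0 is a member.

Answer: yes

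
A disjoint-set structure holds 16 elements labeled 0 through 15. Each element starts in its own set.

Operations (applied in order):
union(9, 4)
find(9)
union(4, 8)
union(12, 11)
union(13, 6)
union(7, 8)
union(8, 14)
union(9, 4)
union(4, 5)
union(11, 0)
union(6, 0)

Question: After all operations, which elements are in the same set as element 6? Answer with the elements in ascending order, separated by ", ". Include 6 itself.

Answer: 0, 6, 11, 12, 13

Derivation:
Step 1: union(9, 4) -> merged; set of 9 now {4, 9}
Step 2: find(9) -> no change; set of 9 is {4, 9}
Step 3: union(4, 8) -> merged; set of 4 now {4, 8, 9}
Step 4: union(12, 11) -> merged; set of 12 now {11, 12}
Step 5: union(13, 6) -> merged; set of 13 now {6, 13}
Step 6: union(7, 8) -> merged; set of 7 now {4, 7, 8, 9}
Step 7: union(8, 14) -> merged; set of 8 now {4, 7, 8, 9, 14}
Step 8: union(9, 4) -> already same set; set of 9 now {4, 7, 8, 9, 14}
Step 9: union(4, 5) -> merged; set of 4 now {4, 5, 7, 8, 9, 14}
Step 10: union(11, 0) -> merged; set of 11 now {0, 11, 12}
Step 11: union(6, 0) -> merged; set of 6 now {0, 6, 11, 12, 13}
Component of 6: {0, 6, 11, 12, 13}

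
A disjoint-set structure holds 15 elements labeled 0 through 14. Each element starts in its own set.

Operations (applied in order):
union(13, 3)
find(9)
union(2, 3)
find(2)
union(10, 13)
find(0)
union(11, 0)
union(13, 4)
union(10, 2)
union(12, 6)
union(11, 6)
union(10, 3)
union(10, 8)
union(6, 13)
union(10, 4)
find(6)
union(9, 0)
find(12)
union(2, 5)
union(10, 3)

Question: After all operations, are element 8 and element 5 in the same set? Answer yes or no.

Answer: yes

Derivation:
Step 1: union(13, 3) -> merged; set of 13 now {3, 13}
Step 2: find(9) -> no change; set of 9 is {9}
Step 3: union(2, 3) -> merged; set of 2 now {2, 3, 13}
Step 4: find(2) -> no change; set of 2 is {2, 3, 13}
Step 5: union(10, 13) -> merged; set of 10 now {2, 3, 10, 13}
Step 6: find(0) -> no change; set of 0 is {0}
Step 7: union(11, 0) -> merged; set of 11 now {0, 11}
Step 8: union(13, 4) -> merged; set of 13 now {2, 3, 4, 10, 13}
Step 9: union(10, 2) -> already same set; set of 10 now {2, 3, 4, 10, 13}
Step 10: union(12, 6) -> merged; set of 12 now {6, 12}
Step 11: union(11, 6) -> merged; set of 11 now {0, 6, 11, 12}
Step 12: union(10, 3) -> already same set; set of 10 now {2, 3, 4, 10, 13}
Step 13: union(10, 8) -> merged; set of 10 now {2, 3, 4, 8, 10, 13}
Step 14: union(6, 13) -> merged; set of 6 now {0, 2, 3, 4, 6, 8, 10, 11, 12, 13}
Step 15: union(10, 4) -> already same set; set of 10 now {0, 2, 3, 4, 6, 8, 10, 11, 12, 13}
Step 16: find(6) -> no change; set of 6 is {0, 2, 3, 4, 6, 8, 10, 11, 12, 13}
Step 17: union(9, 0) -> merged; set of 9 now {0, 2, 3, 4, 6, 8, 9, 10, 11, 12, 13}
Step 18: find(12) -> no change; set of 12 is {0, 2, 3, 4, 6, 8, 9, 10, 11, 12, 13}
Step 19: union(2, 5) -> merged; set of 2 now {0, 2, 3, 4, 5, 6, 8, 9, 10, 11, 12, 13}
Step 20: union(10, 3) -> already same set; set of 10 now {0, 2, 3, 4, 5, 6, 8, 9, 10, 11, 12, 13}
Set of 8: {0, 2, 3, 4, 5, 6, 8, 9, 10, 11, 12, 13}; 5 is a member.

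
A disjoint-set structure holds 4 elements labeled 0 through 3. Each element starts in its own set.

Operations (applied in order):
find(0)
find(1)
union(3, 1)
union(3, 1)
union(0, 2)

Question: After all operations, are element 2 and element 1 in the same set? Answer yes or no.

Step 1: find(0) -> no change; set of 0 is {0}
Step 2: find(1) -> no change; set of 1 is {1}
Step 3: union(3, 1) -> merged; set of 3 now {1, 3}
Step 4: union(3, 1) -> already same set; set of 3 now {1, 3}
Step 5: union(0, 2) -> merged; set of 0 now {0, 2}
Set of 2: {0, 2}; 1 is not a member.

Answer: no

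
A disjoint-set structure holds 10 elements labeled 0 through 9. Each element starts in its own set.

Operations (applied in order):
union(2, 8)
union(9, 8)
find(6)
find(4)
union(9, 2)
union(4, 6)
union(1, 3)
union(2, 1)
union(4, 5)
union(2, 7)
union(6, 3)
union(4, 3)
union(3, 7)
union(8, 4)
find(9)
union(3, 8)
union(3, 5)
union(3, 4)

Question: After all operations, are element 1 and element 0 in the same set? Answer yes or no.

Step 1: union(2, 8) -> merged; set of 2 now {2, 8}
Step 2: union(9, 8) -> merged; set of 9 now {2, 8, 9}
Step 3: find(6) -> no change; set of 6 is {6}
Step 4: find(4) -> no change; set of 4 is {4}
Step 5: union(9, 2) -> already same set; set of 9 now {2, 8, 9}
Step 6: union(4, 6) -> merged; set of 4 now {4, 6}
Step 7: union(1, 3) -> merged; set of 1 now {1, 3}
Step 8: union(2, 1) -> merged; set of 2 now {1, 2, 3, 8, 9}
Step 9: union(4, 5) -> merged; set of 4 now {4, 5, 6}
Step 10: union(2, 7) -> merged; set of 2 now {1, 2, 3, 7, 8, 9}
Step 11: union(6, 3) -> merged; set of 6 now {1, 2, 3, 4, 5, 6, 7, 8, 9}
Step 12: union(4, 3) -> already same set; set of 4 now {1, 2, 3, 4, 5, 6, 7, 8, 9}
Step 13: union(3, 7) -> already same set; set of 3 now {1, 2, 3, 4, 5, 6, 7, 8, 9}
Step 14: union(8, 4) -> already same set; set of 8 now {1, 2, 3, 4, 5, 6, 7, 8, 9}
Step 15: find(9) -> no change; set of 9 is {1, 2, 3, 4, 5, 6, 7, 8, 9}
Step 16: union(3, 8) -> already same set; set of 3 now {1, 2, 3, 4, 5, 6, 7, 8, 9}
Step 17: union(3, 5) -> already same set; set of 3 now {1, 2, 3, 4, 5, 6, 7, 8, 9}
Step 18: union(3, 4) -> already same set; set of 3 now {1, 2, 3, 4, 5, 6, 7, 8, 9}
Set of 1: {1, 2, 3, 4, 5, 6, 7, 8, 9}; 0 is not a member.

Answer: no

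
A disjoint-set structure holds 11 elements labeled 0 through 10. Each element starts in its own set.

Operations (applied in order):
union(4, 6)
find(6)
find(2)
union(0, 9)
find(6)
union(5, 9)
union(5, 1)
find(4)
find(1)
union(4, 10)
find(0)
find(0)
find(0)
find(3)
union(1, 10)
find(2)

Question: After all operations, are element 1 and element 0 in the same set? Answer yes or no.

Step 1: union(4, 6) -> merged; set of 4 now {4, 6}
Step 2: find(6) -> no change; set of 6 is {4, 6}
Step 3: find(2) -> no change; set of 2 is {2}
Step 4: union(0, 9) -> merged; set of 0 now {0, 9}
Step 5: find(6) -> no change; set of 6 is {4, 6}
Step 6: union(5, 9) -> merged; set of 5 now {0, 5, 9}
Step 7: union(5, 1) -> merged; set of 5 now {0, 1, 5, 9}
Step 8: find(4) -> no change; set of 4 is {4, 6}
Step 9: find(1) -> no change; set of 1 is {0, 1, 5, 9}
Step 10: union(4, 10) -> merged; set of 4 now {4, 6, 10}
Step 11: find(0) -> no change; set of 0 is {0, 1, 5, 9}
Step 12: find(0) -> no change; set of 0 is {0, 1, 5, 9}
Step 13: find(0) -> no change; set of 0 is {0, 1, 5, 9}
Step 14: find(3) -> no change; set of 3 is {3}
Step 15: union(1, 10) -> merged; set of 1 now {0, 1, 4, 5, 6, 9, 10}
Step 16: find(2) -> no change; set of 2 is {2}
Set of 1: {0, 1, 4, 5, 6, 9, 10}; 0 is a member.

Answer: yes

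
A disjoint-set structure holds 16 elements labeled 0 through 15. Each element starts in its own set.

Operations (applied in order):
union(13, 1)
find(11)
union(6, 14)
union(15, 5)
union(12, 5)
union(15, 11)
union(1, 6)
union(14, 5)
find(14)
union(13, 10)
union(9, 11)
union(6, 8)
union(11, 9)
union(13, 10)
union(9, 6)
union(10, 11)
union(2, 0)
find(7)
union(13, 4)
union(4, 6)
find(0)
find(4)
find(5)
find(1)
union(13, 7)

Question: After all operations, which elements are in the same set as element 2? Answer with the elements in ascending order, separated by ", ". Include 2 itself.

Step 1: union(13, 1) -> merged; set of 13 now {1, 13}
Step 2: find(11) -> no change; set of 11 is {11}
Step 3: union(6, 14) -> merged; set of 6 now {6, 14}
Step 4: union(15, 5) -> merged; set of 15 now {5, 15}
Step 5: union(12, 5) -> merged; set of 12 now {5, 12, 15}
Step 6: union(15, 11) -> merged; set of 15 now {5, 11, 12, 15}
Step 7: union(1, 6) -> merged; set of 1 now {1, 6, 13, 14}
Step 8: union(14, 5) -> merged; set of 14 now {1, 5, 6, 11, 12, 13, 14, 15}
Step 9: find(14) -> no change; set of 14 is {1, 5, 6, 11, 12, 13, 14, 15}
Step 10: union(13, 10) -> merged; set of 13 now {1, 5, 6, 10, 11, 12, 13, 14, 15}
Step 11: union(9, 11) -> merged; set of 9 now {1, 5, 6, 9, 10, 11, 12, 13, 14, 15}
Step 12: union(6, 8) -> merged; set of 6 now {1, 5, 6, 8, 9, 10, 11, 12, 13, 14, 15}
Step 13: union(11, 9) -> already same set; set of 11 now {1, 5, 6, 8, 9, 10, 11, 12, 13, 14, 15}
Step 14: union(13, 10) -> already same set; set of 13 now {1, 5, 6, 8, 9, 10, 11, 12, 13, 14, 15}
Step 15: union(9, 6) -> already same set; set of 9 now {1, 5, 6, 8, 9, 10, 11, 12, 13, 14, 15}
Step 16: union(10, 11) -> already same set; set of 10 now {1, 5, 6, 8, 9, 10, 11, 12, 13, 14, 15}
Step 17: union(2, 0) -> merged; set of 2 now {0, 2}
Step 18: find(7) -> no change; set of 7 is {7}
Step 19: union(13, 4) -> merged; set of 13 now {1, 4, 5, 6, 8, 9, 10, 11, 12, 13, 14, 15}
Step 20: union(4, 6) -> already same set; set of 4 now {1, 4, 5, 6, 8, 9, 10, 11, 12, 13, 14, 15}
Step 21: find(0) -> no change; set of 0 is {0, 2}
Step 22: find(4) -> no change; set of 4 is {1, 4, 5, 6, 8, 9, 10, 11, 12, 13, 14, 15}
Step 23: find(5) -> no change; set of 5 is {1, 4, 5, 6, 8, 9, 10, 11, 12, 13, 14, 15}
Step 24: find(1) -> no change; set of 1 is {1, 4, 5, 6, 8, 9, 10, 11, 12, 13, 14, 15}
Step 25: union(13, 7) -> merged; set of 13 now {1, 4, 5, 6, 7, 8, 9, 10, 11, 12, 13, 14, 15}
Component of 2: {0, 2}

Answer: 0, 2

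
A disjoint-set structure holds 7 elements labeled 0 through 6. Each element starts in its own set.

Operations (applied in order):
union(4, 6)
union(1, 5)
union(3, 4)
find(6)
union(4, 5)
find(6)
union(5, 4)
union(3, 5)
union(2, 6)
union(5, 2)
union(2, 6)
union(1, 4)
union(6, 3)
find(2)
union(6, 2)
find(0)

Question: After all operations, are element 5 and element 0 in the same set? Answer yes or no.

Answer: no

Derivation:
Step 1: union(4, 6) -> merged; set of 4 now {4, 6}
Step 2: union(1, 5) -> merged; set of 1 now {1, 5}
Step 3: union(3, 4) -> merged; set of 3 now {3, 4, 6}
Step 4: find(6) -> no change; set of 6 is {3, 4, 6}
Step 5: union(4, 5) -> merged; set of 4 now {1, 3, 4, 5, 6}
Step 6: find(6) -> no change; set of 6 is {1, 3, 4, 5, 6}
Step 7: union(5, 4) -> already same set; set of 5 now {1, 3, 4, 5, 6}
Step 8: union(3, 5) -> already same set; set of 3 now {1, 3, 4, 5, 6}
Step 9: union(2, 6) -> merged; set of 2 now {1, 2, 3, 4, 5, 6}
Step 10: union(5, 2) -> already same set; set of 5 now {1, 2, 3, 4, 5, 6}
Step 11: union(2, 6) -> already same set; set of 2 now {1, 2, 3, 4, 5, 6}
Step 12: union(1, 4) -> already same set; set of 1 now {1, 2, 3, 4, 5, 6}
Step 13: union(6, 3) -> already same set; set of 6 now {1, 2, 3, 4, 5, 6}
Step 14: find(2) -> no change; set of 2 is {1, 2, 3, 4, 5, 6}
Step 15: union(6, 2) -> already same set; set of 6 now {1, 2, 3, 4, 5, 6}
Step 16: find(0) -> no change; set of 0 is {0}
Set of 5: {1, 2, 3, 4, 5, 6}; 0 is not a member.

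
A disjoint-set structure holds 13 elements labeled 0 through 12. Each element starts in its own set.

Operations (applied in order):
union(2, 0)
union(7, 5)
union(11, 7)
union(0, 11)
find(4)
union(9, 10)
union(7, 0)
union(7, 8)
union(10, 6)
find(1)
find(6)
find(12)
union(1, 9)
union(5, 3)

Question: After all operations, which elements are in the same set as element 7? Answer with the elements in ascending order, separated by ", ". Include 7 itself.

Answer: 0, 2, 3, 5, 7, 8, 11

Derivation:
Step 1: union(2, 0) -> merged; set of 2 now {0, 2}
Step 2: union(7, 5) -> merged; set of 7 now {5, 7}
Step 3: union(11, 7) -> merged; set of 11 now {5, 7, 11}
Step 4: union(0, 11) -> merged; set of 0 now {0, 2, 5, 7, 11}
Step 5: find(4) -> no change; set of 4 is {4}
Step 6: union(9, 10) -> merged; set of 9 now {9, 10}
Step 7: union(7, 0) -> already same set; set of 7 now {0, 2, 5, 7, 11}
Step 8: union(7, 8) -> merged; set of 7 now {0, 2, 5, 7, 8, 11}
Step 9: union(10, 6) -> merged; set of 10 now {6, 9, 10}
Step 10: find(1) -> no change; set of 1 is {1}
Step 11: find(6) -> no change; set of 6 is {6, 9, 10}
Step 12: find(12) -> no change; set of 12 is {12}
Step 13: union(1, 9) -> merged; set of 1 now {1, 6, 9, 10}
Step 14: union(5, 3) -> merged; set of 5 now {0, 2, 3, 5, 7, 8, 11}
Component of 7: {0, 2, 3, 5, 7, 8, 11}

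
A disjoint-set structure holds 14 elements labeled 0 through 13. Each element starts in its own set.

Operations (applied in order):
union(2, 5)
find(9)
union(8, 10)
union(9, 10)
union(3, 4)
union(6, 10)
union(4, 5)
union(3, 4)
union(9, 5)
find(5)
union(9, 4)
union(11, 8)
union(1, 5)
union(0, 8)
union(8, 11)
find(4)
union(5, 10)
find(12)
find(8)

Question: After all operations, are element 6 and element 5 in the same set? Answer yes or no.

Step 1: union(2, 5) -> merged; set of 2 now {2, 5}
Step 2: find(9) -> no change; set of 9 is {9}
Step 3: union(8, 10) -> merged; set of 8 now {8, 10}
Step 4: union(9, 10) -> merged; set of 9 now {8, 9, 10}
Step 5: union(3, 4) -> merged; set of 3 now {3, 4}
Step 6: union(6, 10) -> merged; set of 6 now {6, 8, 9, 10}
Step 7: union(4, 5) -> merged; set of 4 now {2, 3, 4, 5}
Step 8: union(3, 4) -> already same set; set of 3 now {2, 3, 4, 5}
Step 9: union(9, 5) -> merged; set of 9 now {2, 3, 4, 5, 6, 8, 9, 10}
Step 10: find(5) -> no change; set of 5 is {2, 3, 4, 5, 6, 8, 9, 10}
Step 11: union(9, 4) -> already same set; set of 9 now {2, 3, 4, 5, 6, 8, 9, 10}
Step 12: union(11, 8) -> merged; set of 11 now {2, 3, 4, 5, 6, 8, 9, 10, 11}
Step 13: union(1, 5) -> merged; set of 1 now {1, 2, 3, 4, 5, 6, 8, 9, 10, 11}
Step 14: union(0, 8) -> merged; set of 0 now {0, 1, 2, 3, 4, 5, 6, 8, 9, 10, 11}
Step 15: union(8, 11) -> already same set; set of 8 now {0, 1, 2, 3, 4, 5, 6, 8, 9, 10, 11}
Step 16: find(4) -> no change; set of 4 is {0, 1, 2, 3, 4, 5, 6, 8, 9, 10, 11}
Step 17: union(5, 10) -> already same set; set of 5 now {0, 1, 2, 3, 4, 5, 6, 8, 9, 10, 11}
Step 18: find(12) -> no change; set of 12 is {12}
Step 19: find(8) -> no change; set of 8 is {0, 1, 2, 3, 4, 5, 6, 8, 9, 10, 11}
Set of 6: {0, 1, 2, 3, 4, 5, 6, 8, 9, 10, 11}; 5 is a member.

Answer: yes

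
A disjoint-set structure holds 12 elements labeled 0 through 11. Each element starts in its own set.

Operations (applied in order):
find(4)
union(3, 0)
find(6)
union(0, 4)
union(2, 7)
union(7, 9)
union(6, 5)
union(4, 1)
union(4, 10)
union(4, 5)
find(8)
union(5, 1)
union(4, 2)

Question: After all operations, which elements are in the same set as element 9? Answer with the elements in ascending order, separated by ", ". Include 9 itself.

Step 1: find(4) -> no change; set of 4 is {4}
Step 2: union(3, 0) -> merged; set of 3 now {0, 3}
Step 3: find(6) -> no change; set of 6 is {6}
Step 4: union(0, 4) -> merged; set of 0 now {0, 3, 4}
Step 5: union(2, 7) -> merged; set of 2 now {2, 7}
Step 6: union(7, 9) -> merged; set of 7 now {2, 7, 9}
Step 7: union(6, 5) -> merged; set of 6 now {5, 6}
Step 8: union(4, 1) -> merged; set of 4 now {0, 1, 3, 4}
Step 9: union(4, 10) -> merged; set of 4 now {0, 1, 3, 4, 10}
Step 10: union(4, 5) -> merged; set of 4 now {0, 1, 3, 4, 5, 6, 10}
Step 11: find(8) -> no change; set of 8 is {8}
Step 12: union(5, 1) -> already same set; set of 5 now {0, 1, 3, 4, 5, 6, 10}
Step 13: union(4, 2) -> merged; set of 4 now {0, 1, 2, 3, 4, 5, 6, 7, 9, 10}
Component of 9: {0, 1, 2, 3, 4, 5, 6, 7, 9, 10}

Answer: 0, 1, 2, 3, 4, 5, 6, 7, 9, 10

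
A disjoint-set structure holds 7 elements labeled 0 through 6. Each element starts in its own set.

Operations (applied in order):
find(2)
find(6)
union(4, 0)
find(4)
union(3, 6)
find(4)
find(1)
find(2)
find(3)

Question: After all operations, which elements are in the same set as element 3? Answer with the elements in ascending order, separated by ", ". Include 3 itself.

Answer: 3, 6

Derivation:
Step 1: find(2) -> no change; set of 2 is {2}
Step 2: find(6) -> no change; set of 6 is {6}
Step 3: union(4, 0) -> merged; set of 4 now {0, 4}
Step 4: find(4) -> no change; set of 4 is {0, 4}
Step 5: union(3, 6) -> merged; set of 3 now {3, 6}
Step 6: find(4) -> no change; set of 4 is {0, 4}
Step 7: find(1) -> no change; set of 1 is {1}
Step 8: find(2) -> no change; set of 2 is {2}
Step 9: find(3) -> no change; set of 3 is {3, 6}
Component of 3: {3, 6}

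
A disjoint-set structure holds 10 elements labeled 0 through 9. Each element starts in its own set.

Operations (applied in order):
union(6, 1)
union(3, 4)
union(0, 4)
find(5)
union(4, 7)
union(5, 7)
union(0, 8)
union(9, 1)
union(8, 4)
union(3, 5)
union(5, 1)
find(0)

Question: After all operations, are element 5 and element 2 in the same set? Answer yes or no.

Answer: no

Derivation:
Step 1: union(6, 1) -> merged; set of 6 now {1, 6}
Step 2: union(3, 4) -> merged; set of 3 now {3, 4}
Step 3: union(0, 4) -> merged; set of 0 now {0, 3, 4}
Step 4: find(5) -> no change; set of 5 is {5}
Step 5: union(4, 7) -> merged; set of 4 now {0, 3, 4, 7}
Step 6: union(5, 7) -> merged; set of 5 now {0, 3, 4, 5, 7}
Step 7: union(0, 8) -> merged; set of 0 now {0, 3, 4, 5, 7, 8}
Step 8: union(9, 1) -> merged; set of 9 now {1, 6, 9}
Step 9: union(8, 4) -> already same set; set of 8 now {0, 3, 4, 5, 7, 8}
Step 10: union(3, 5) -> already same set; set of 3 now {0, 3, 4, 5, 7, 8}
Step 11: union(5, 1) -> merged; set of 5 now {0, 1, 3, 4, 5, 6, 7, 8, 9}
Step 12: find(0) -> no change; set of 0 is {0, 1, 3, 4, 5, 6, 7, 8, 9}
Set of 5: {0, 1, 3, 4, 5, 6, 7, 8, 9}; 2 is not a member.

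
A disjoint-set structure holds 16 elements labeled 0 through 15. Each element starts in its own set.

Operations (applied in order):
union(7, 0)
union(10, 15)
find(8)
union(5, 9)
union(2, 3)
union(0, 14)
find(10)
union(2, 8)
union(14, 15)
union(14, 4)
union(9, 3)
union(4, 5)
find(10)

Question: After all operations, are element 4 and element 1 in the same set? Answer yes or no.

Answer: no

Derivation:
Step 1: union(7, 0) -> merged; set of 7 now {0, 7}
Step 2: union(10, 15) -> merged; set of 10 now {10, 15}
Step 3: find(8) -> no change; set of 8 is {8}
Step 4: union(5, 9) -> merged; set of 5 now {5, 9}
Step 5: union(2, 3) -> merged; set of 2 now {2, 3}
Step 6: union(0, 14) -> merged; set of 0 now {0, 7, 14}
Step 7: find(10) -> no change; set of 10 is {10, 15}
Step 8: union(2, 8) -> merged; set of 2 now {2, 3, 8}
Step 9: union(14, 15) -> merged; set of 14 now {0, 7, 10, 14, 15}
Step 10: union(14, 4) -> merged; set of 14 now {0, 4, 7, 10, 14, 15}
Step 11: union(9, 3) -> merged; set of 9 now {2, 3, 5, 8, 9}
Step 12: union(4, 5) -> merged; set of 4 now {0, 2, 3, 4, 5, 7, 8, 9, 10, 14, 15}
Step 13: find(10) -> no change; set of 10 is {0, 2, 3, 4, 5, 7, 8, 9, 10, 14, 15}
Set of 4: {0, 2, 3, 4, 5, 7, 8, 9, 10, 14, 15}; 1 is not a member.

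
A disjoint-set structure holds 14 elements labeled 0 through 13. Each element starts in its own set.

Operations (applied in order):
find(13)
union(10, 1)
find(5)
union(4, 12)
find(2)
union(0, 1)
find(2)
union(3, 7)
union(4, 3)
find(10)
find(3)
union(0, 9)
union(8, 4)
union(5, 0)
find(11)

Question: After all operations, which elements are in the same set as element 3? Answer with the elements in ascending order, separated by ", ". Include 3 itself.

Step 1: find(13) -> no change; set of 13 is {13}
Step 2: union(10, 1) -> merged; set of 10 now {1, 10}
Step 3: find(5) -> no change; set of 5 is {5}
Step 4: union(4, 12) -> merged; set of 4 now {4, 12}
Step 5: find(2) -> no change; set of 2 is {2}
Step 6: union(0, 1) -> merged; set of 0 now {0, 1, 10}
Step 7: find(2) -> no change; set of 2 is {2}
Step 8: union(3, 7) -> merged; set of 3 now {3, 7}
Step 9: union(4, 3) -> merged; set of 4 now {3, 4, 7, 12}
Step 10: find(10) -> no change; set of 10 is {0, 1, 10}
Step 11: find(3) -> no change; set of 3 is {3, 4, 7, 12}
Step 12: union(0, 9) -> merged; set of 0 now {0, 1, 9, 10}
Step 13: union(8, 4) -> merged; set of 8 now {3, 4, 7, 8, 12}
Step 14: union(5, 0) -> merged; set of 5 now {0, 1, 5, 9, 10}
Step 15: find(11) -> no change; set of 11 is {11}
Component of 3: {3, 4, 7, 8, 12}

Answer: 3, 4, 7, 8, 12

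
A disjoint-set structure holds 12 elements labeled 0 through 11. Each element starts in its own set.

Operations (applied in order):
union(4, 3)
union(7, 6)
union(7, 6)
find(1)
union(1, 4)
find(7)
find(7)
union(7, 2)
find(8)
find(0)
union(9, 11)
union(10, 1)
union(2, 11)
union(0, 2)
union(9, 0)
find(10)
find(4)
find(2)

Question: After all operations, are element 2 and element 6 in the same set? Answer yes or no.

Answer: yes

Derivation:
Step 1: union(4, 3) -> merged; set of 4 now {3, 4}
Step 2: union(7, 6) -> merged; set of 7 now {6, 7}
Step 3: union(7, 6) -> already same set; set of 7 now {6, 7}
Step 4: find(1) -> no change; set of 1 is {1}
Step 5: union(1, 4) -> merged; set of 1 now {1, 3, 4}
Step 6: find(7) -> no change; set of 7 is {6, 7}
Step 7: find(7) -> no change; set of 7 is {6, 7}
Step 8: union(7, 2) -> merged; set of 7 now {2, 6, 7}
Step 9: find(8) -> no change; set of 8 is {8}
Step 10: find(0) -> no change; set of 0 is {0}
Step 11: union(9, 11) -> merged; set of 9 now {9, 11}
Step 12: union(10, 1) -> merged; set of 10 now {1, 3, 4, 10}
Step 13: union(2, 11) -> merged; set of 2 now {2, 6, 7, 9, 11}
Step 14: union(0, 2) -> merged; set of 0 now {0, 2, 6, 7, 9, 11}
Step 15: union(9, 0) -> already same set; set of 9 now {0, 2, 6, 7, 9, 11}
Step 16: find(10) -> no change; set of 10 is {1, 3, 4, 10}
Step 17: find(4) -> no change; set of 4 is {1, 3, 4, 10}
Step 18: find(2) -> no change; set of 2 is {0, 2, 6, 7, 9, 11}
Set of 2: {0, 2, 6, 7, 9, 11}; 6 is a member.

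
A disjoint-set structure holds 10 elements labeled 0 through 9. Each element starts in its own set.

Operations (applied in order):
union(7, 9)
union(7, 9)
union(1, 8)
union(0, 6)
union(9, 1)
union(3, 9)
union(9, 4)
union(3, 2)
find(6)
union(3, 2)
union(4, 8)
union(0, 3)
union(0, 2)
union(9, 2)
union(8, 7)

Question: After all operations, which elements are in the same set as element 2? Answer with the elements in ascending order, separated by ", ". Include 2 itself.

Step 1: union(7, 9) -> merged; set of 7 now {7, 9}
Step 2: union(7, 9) -> already same set; set of 7 now {7, 9}
Step 3: union(1, 8) -> merged; set of 1 now {1, 8}
Step 4: union(0, 6) -> merged; set of 0 now {0, 6}
Step 5: union(9, 1) -> merged; set of 9 now {1, 7, 8, 9}
Step 6: union(3, 9) -> merged; set of 3 now {1, 3, 7, 8, 9}
Step 7: union(9, 4) -> merged; set of 9 now {1, 3, 4, 7, 8, 9}
Step 8: union(3, 2) -> merged; set of 3 now {1, 2, 3, 4, 7, 8, 9}
Step 9: find(6) -> no change; set of 6 is {0, 6}
Step 10: union(3, 2) -> already same set; set of 3 now {1, 2, 3, 4, 7, 8, 9}
Step 11: union(4, 8) -> already same set; set of 4 now {1, 2, 3, 4, 7, 8, 9}
Step 12: union(0, 3) -> merged; set of 0 now {0, 1, 2, 3, 4, 6, 7, 8, 9}
Step 13: union(0, 2) -> already same set; set of 0 now {0, 1, 2, 3, 4, 6, 7, 8, 9}
Step 14: union(9, 2) -> already same set; set of 9 now {0, 1, 2, 3, 4, 6, 7, 8, 9}
Step 15: union(8, 7) -> already same set; set of 8 now {0, 1, 2, 3, 4, 6, 7, 8, 9}
Component of 2: {0, 1, 2, 3, 4, 6, 7, 8, 9}

Answer: 0, 1, 2, 3, 4, 6, 7, 8, 9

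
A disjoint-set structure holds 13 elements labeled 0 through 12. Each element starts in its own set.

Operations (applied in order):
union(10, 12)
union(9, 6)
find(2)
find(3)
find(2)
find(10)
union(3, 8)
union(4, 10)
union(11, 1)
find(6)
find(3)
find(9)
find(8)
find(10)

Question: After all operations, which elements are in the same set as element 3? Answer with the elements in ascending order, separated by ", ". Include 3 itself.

Answer: 3, 8

Derivation:
Step 1: union(10, 12) -> merged; set of 10 now {10, 12}
Step 2: union(9, 6) -> merged; set of 9 now {6, 9}
Step 3: find(2) -> no change; set of 2 is {2}
Step 4: find(3) -> no change; set of 3 is {3}
Step 5: find(2) -> no change; set of 2 is {2}
Step 6: find(10) -> no change; set of 10 is {10, 12}
Step 7: union(3, 8) -> merged; set of 3 now {3, 8}
Step 8: union(4, 10) -> merged; set of 4 now {4, 10, 12}
Step 9: union(11, 1) -> merged; set of 11 now {1, 11}
Step 10: find(6) -> no change; set of 6 is {6, 9}
Step 11: find(3) -> no change; set of 3 is {3, 8}
Step 12: find(9) -> no change; set of 9 is {6, 9}
Step 13: find(8) -> no change; set of 8 is {3, 8}
Step 14: find(10) -> no change; set of 10 is {4, 10, 12}
Component of 3: {3, 8}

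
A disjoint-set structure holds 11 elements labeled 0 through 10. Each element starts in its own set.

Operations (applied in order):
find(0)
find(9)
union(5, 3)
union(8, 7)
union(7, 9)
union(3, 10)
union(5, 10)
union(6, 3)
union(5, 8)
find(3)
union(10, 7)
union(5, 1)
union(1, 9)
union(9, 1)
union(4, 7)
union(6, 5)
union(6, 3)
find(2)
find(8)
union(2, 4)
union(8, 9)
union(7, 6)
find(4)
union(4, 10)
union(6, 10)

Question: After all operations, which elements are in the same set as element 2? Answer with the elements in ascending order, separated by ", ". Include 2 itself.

Answer: 1, 2, 3, 4, 5, 6, 7, 8, 9, 10

Derivation:
Step 1: find(0) -> no change; set of 0 is {0}
Step 2: find(9) -> no change; set of 9 is {9}
Step 3: union(5, 3) -> merged; set of 5 now {3, 5}
Step 4: union(8, 7) -> merged; set of 8 now {7, 8}
Step 5: union(7, 9) -> merged; set of 7 now {7, 8, 9}
Step 6: union(3, 10) -> merged; set of 3 now {3, 5, 10}
Step 7: union(5, 10) -> already same set; set of 5 now {3, 5, 10}
Step 8: union(6, 3) -> merged; set of 6 now {3, 5, 6, 10}
Step 9: union(5, 8) -> merged; set of 5 now {3, 5, 6, 7, 8, 9, 10}
Step 10: find(3) -> no change; set of 3 is {3, 5, 6, 7, 8, 9, 10}
Step 11: union(10, 7) -> already same set; set of 10 now {3, 5, 6, 7, 8, 9, 10}
Step 12: union(5, 1) -> merged; set of 5 now {1, 3, 5, 6, 7, 8, 9, 10}
Step 13: union(1, 9) -> already same set; set of 1 now {1, 3, 5, 6, 7, 8, 9, 10}
Step 14: union(9, 1) -> already same set; set of 9 now {1, 3, 5, 6, 7, 8, 9, 10}
Step 15: union(4, 7) -> merged; set of 4 now {1, 3, 4, 5, 6, 7, 8, 9, 10}
Step 16: union(6, 5) -> already same set; set of 6 now {1, 3, 4, 5, 6, 7, 8, 9, 10}
Step 17: union(6, 3) -> already same set; set of 6 now {1, 3, 4, 5, 6, 7, 8, 9, 10}
Step 18: find(2) -> no change; set of 2 is {2}
Step 19: find(8) -> no change; set of 8 is {1, 3, 4, 5, 6, 7, 8, 9, 10}
Step 20: union(2, 4) -> merged; set of 2 now {1, 2, 3, 4, 5, 6, 7, 8, 9, 10}
Step 21: union(8, 9) -> already same set; set of 8 now {1, 2, 3, 4, 5, 6, 7, 8, 9, 10}
Step 22: union(7, 6) -> already same set; set of 7 now {1, 2, 3, 4, 5, 6, 7, 8, 9, 10}
Step 23: find(4) -> no change; set of 4 is {1, 2, 3, 4, 5, 6, 7, 8, 9, 10}
Step 24: union(4, 10) -> already same set; set of 4 now {1, 2, 3, 4, 5, 6, 7, 8, 9, 10}
Step 25: union(6, 10) -> already same set; set of 6 now {1, 2, 3, 4, 5, 6, 7, 8, 9, 10}
Component of 2: {1, 2, 3, 4, 5, 6, 7, 8, 9, 10}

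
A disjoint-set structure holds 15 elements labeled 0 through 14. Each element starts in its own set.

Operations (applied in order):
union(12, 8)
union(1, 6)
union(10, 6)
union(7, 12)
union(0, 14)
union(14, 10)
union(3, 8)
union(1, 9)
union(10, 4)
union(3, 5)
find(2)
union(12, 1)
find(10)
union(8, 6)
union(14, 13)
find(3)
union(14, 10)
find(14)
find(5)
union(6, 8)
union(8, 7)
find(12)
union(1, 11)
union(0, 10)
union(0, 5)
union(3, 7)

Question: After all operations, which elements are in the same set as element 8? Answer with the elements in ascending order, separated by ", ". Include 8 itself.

Step 1: union(12, 8) -> merged; set of 12 now {8, 12}
Step 2: union(1, 6) -> merged; set of 1 now {1, 6}
Step 3: union(10, 6) -> merged; set of 10 now {1, 6, 10}
Step 4: union(7, 12) -> merged; set of 7 now {7, 8, 12}
Step 5: union(0, 14) -> merged; set of 0 now {0, 14}
Step 6: union(14, 10) -> merged; set of 14 now {0, 1, 6, 10, 14}
Step 7: union(3, 8) -> merged; set of 3 now {3, 7, 8, 12}
Step 8: union(1, 9) -> merged; set of 1 now {0, 1, 6, 9, 10, 14}
Step 9: union(10, 4) -> merged; set of 10 now {0, 1, 4, 6, 9, 10, 14}
Step 10: union(3, 5) -> merged; set of 3 now {3, 5, 7, 8, 12}
Step 11: find(2) -> no change; set of 2 is {2}
Step 12: union(12, 1) -> merged; set of 12 now {0, 1, 3, 4, 5, 6, 7, 8, 9, 10, 12, 14}
Step 13: find(10) -> no change; set of 10 is {0, 1, 3, 4, 5, 6, 7, 8, 9, 10, 12, 14}
Step 14: union(8, 6) -> already same set; set of 8 now {0, 1, 3, 4, 5, 6, 7, 8, 9, 10, 12, 14}
Step 15: union(14, 13) -> merged; set of 14 now {0, 1, 3, 4, 5, 6, 7, 8, 9, 10, 12, 13, 14}
Step 16: find(3) -> no change; set of 3 is {0, 1, 3, 4, 5, 6, 7, 8, 9, 10, 12, 13, 14}
Step 17: union(14, 10) -> already same set; set of 14 now {0, 1, 3, 4, 5, 6, 7, 8, 9, 10, 12, 13, 14}
Step 18: find(14) -> no change; set of 14 is {0, 1, 3, 4, 5, 6, 7, 8, 9, 10, 12, 13, 14}
Step 19: find(5) -> no change; set of 5 is {0, 1, 3, 4, 5, 6, 7, 8, 9, 10, 12, 13, 14}
Step 20: union(6, 8) -> already same set; set of 6 now {0, 1, 3, 4, 5, 6, 7, 8, 9, 10, 12, 13, 14}
Step 21: union(8, 7) -> already same set; set of 8 now {0, 1, 3, 4, 5, 6, 7, 8, 9, 10, 12, 13, 14}
Step 22: find(12) -> no change; set of 12 is {0, 1, 3, 4, 5, 6, 7, 8, 9, 10, 12, 13, 14}
Step 23: union(1, 11) -> merged; set of 1 now {0, 1, 3, 4, 5, 6, 7, 8, 9, 10, 11, 12, 13, 14}
Step 24: union(0, 10) -> already same set; set of 0 now {0, 1, 3, 4, 5, 6, 7, 8, 9, 10, 11, 12, 13, 14}
Step 25: union(0, 5) -> already same set; set of 0 now {0, 1, 3, 4, 5, 6, 7, 8, 9, 10, 11, 12, 13, 14}
Step 26: union(3, 7) -> already same set; set of 3 now {0, 1, 3, 4, 5, 6, 7, 8, 9, 10, 11, 12, 13, 14}
Component of 8: {0, 1, 3, 4, 5, 6, 7, 8, 9, 10, 11, 12, 13, 14}

Answer: 0, 1, 3, 4, 5, 6, 7, 8, 9, 10, 11, 12, 13, 14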